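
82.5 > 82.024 True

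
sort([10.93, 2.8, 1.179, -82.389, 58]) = [-82.389, 1.179, 2.8, 10.93, 58]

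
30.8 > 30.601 True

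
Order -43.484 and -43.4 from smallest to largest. -43.484, -43.4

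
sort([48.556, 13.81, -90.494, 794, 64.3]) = [-90.494, 13.81, 48.556, 64.3, 794]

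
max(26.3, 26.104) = 26.3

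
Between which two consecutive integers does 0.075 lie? 0 and 1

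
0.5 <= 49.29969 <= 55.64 True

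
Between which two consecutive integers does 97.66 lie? 97 and 98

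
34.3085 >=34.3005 True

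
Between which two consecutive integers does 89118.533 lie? 89118 and 89119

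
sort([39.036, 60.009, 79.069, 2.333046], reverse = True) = [79.069, 60.009, 39.036, 2.333046]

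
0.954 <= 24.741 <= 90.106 True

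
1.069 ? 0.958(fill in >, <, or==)>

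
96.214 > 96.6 False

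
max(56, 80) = 80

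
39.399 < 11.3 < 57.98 False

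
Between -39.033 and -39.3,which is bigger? -39.033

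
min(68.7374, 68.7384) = 68.7374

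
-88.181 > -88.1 False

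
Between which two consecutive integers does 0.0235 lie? 0 and 1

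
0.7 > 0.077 True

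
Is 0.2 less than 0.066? No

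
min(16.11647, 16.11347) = 16.11347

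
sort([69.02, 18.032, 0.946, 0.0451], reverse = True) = [69.02, 18.032, 0.946, 0.0451]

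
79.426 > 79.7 False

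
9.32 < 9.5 True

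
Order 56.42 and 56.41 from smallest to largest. 56.41,56.42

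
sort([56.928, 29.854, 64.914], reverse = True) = [64.914, 56.928, 29.854]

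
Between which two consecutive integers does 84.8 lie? 84 and 85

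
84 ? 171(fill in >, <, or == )<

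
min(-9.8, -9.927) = -9.927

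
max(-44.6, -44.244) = -44.244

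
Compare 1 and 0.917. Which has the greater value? 1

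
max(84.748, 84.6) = 84.748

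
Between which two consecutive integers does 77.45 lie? 77 and 78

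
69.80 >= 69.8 True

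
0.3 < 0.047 False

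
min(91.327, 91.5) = 91.327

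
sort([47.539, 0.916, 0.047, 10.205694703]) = [0.047, 0.916, 10.205694703, 47.539]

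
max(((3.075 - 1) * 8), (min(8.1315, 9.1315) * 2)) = 16.6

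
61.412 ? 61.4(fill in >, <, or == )>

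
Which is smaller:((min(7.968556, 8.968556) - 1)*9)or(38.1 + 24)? (38.1 + 24)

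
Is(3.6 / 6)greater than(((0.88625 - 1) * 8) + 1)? Yes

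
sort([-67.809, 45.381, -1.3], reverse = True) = [45.381, -1.3, -67.809]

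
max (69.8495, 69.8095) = 69.8495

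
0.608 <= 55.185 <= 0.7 False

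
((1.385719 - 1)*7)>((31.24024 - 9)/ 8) False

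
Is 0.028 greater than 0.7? No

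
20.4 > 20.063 True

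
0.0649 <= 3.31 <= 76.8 True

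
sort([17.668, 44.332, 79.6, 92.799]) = [17.668, 44.332, 79.6, 92.799]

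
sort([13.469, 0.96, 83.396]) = [0.96, 13.469, 83.396]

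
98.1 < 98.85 True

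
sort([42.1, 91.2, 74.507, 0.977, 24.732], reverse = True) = [91.2, 74.507, 42.1, 24.732, 0.977]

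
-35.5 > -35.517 True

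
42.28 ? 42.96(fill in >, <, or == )<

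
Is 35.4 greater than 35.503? No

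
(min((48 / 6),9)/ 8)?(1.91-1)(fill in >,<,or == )>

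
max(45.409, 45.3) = 45.409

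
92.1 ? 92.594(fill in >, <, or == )<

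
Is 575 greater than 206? Yes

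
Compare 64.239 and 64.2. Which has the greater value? 64.239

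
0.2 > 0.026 True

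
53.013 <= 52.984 False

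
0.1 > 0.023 True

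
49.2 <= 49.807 True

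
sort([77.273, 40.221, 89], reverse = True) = [89, 77.273, 40.221]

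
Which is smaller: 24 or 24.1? 24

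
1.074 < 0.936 False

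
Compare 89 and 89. They are equal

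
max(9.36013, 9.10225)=9.36013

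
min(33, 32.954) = 32.954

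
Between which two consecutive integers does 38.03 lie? 38 and 39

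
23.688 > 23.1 True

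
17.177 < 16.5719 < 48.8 False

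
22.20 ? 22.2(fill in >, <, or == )==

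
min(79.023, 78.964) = 78.964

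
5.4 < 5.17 False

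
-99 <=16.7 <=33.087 True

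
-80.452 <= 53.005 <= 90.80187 True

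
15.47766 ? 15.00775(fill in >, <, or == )>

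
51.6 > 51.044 True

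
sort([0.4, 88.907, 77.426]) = [0.4, 77.426, 88.907]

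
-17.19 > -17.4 True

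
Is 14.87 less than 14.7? No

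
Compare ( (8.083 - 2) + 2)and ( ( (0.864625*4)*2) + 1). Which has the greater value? ( (8.083 - 2) + 2)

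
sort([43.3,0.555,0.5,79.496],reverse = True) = [79.496,43.3,0.555,0.5]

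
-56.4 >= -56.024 False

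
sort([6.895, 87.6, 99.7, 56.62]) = [6.895, 56.62, 87.6, 99.7]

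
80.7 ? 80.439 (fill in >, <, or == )>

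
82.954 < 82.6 False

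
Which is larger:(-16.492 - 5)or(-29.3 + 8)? (-29.3 + 8)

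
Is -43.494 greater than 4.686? No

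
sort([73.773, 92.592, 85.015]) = [73.773, 85.015, 92.592]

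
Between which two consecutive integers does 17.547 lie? 17 and 18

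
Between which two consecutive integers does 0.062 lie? 0 and 1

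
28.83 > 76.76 False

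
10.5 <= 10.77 True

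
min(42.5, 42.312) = 42.312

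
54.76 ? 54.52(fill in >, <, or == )>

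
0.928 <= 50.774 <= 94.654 True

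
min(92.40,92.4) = 92.40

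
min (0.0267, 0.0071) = 0.0071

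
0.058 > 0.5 False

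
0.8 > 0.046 True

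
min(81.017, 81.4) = 81.017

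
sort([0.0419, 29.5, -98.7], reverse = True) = [29.5, 0.0419, -98.7]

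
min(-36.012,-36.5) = -36.5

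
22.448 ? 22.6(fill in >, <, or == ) <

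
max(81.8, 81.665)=81.8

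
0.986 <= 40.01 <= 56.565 True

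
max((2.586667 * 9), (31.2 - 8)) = 23.280003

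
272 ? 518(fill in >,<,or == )<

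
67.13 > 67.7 False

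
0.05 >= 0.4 False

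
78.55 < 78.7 True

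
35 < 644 True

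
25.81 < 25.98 True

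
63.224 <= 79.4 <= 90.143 True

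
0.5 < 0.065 False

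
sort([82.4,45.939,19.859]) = [19.859,45.939,82.4]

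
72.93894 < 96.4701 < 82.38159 False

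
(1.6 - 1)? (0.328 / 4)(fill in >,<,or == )>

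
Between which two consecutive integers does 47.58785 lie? 47 and 48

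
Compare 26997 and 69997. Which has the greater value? 69997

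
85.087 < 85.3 True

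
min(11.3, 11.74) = 11.3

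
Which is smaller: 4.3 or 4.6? 4.3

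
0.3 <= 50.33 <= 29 False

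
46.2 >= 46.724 False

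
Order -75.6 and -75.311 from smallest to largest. -75.6, -75.311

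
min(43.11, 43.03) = 43.03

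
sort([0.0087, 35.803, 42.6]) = [0.0087, 35.803, 42.6]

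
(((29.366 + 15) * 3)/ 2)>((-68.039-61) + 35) True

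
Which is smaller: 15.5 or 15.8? 15.5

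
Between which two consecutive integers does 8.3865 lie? 8 and 9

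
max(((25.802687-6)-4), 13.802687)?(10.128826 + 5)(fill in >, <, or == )>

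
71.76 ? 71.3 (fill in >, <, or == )>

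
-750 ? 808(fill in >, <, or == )<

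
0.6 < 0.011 False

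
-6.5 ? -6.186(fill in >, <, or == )<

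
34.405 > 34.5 False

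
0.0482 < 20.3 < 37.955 True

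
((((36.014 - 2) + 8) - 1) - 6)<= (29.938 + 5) False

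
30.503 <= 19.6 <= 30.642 False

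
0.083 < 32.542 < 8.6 False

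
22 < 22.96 True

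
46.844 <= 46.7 False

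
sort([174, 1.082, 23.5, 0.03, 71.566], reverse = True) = [174, 71.566, 23.5, 1.082, 0.03]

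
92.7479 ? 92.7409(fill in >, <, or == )>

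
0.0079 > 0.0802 False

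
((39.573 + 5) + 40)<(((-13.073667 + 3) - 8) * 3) False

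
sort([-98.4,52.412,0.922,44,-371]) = [-371,-98.4,0.922,44,52.412]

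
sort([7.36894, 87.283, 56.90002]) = [7.36894, 56.90002, 87.283]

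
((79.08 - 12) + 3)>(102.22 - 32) False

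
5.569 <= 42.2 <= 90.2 True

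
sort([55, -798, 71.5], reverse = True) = [71.5, 55, -798]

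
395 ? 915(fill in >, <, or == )<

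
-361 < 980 True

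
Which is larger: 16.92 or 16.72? 16.92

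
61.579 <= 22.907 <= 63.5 False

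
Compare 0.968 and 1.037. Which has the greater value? 1.037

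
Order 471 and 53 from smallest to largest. 53, 471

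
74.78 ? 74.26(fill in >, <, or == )>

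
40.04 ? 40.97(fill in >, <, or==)<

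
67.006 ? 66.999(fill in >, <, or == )>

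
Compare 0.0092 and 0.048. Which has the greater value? 0.048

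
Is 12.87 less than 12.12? No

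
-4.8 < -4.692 True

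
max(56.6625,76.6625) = 76.6625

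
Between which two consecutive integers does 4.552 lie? 4 and 5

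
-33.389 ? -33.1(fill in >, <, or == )<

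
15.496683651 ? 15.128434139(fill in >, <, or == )>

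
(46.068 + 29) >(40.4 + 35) False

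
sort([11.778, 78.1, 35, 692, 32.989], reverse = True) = [692, 78.1, 35, 32.989, 11.778]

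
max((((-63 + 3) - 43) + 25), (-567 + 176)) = -78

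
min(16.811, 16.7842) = 16.7842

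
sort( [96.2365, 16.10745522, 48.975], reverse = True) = [96.2365, 48.975, 16.10745522]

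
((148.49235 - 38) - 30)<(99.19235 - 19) False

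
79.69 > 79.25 True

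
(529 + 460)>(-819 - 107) True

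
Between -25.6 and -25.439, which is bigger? -25.439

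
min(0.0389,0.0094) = 0.0094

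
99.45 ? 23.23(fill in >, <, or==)>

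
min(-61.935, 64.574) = -61.935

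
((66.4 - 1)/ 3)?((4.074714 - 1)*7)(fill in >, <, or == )>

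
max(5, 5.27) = 5.27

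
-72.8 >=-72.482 False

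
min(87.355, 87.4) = 87.355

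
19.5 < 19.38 False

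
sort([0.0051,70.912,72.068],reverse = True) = [72.068,70.912,0.0051]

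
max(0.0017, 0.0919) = 0.0919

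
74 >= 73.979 True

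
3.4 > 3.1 True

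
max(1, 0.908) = 1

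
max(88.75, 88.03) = 88.75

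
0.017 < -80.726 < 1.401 False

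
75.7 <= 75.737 True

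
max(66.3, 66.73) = 66.73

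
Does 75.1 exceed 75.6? No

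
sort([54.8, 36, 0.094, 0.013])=[0.013, 0.094, 36, 54.8]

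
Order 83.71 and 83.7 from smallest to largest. 83.7,83.71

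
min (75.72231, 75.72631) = 75.72231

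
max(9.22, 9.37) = 9.37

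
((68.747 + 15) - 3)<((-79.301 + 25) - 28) False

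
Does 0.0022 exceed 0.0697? No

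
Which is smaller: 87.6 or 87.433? 87.433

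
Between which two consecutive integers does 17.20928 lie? 17 and 18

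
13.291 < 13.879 True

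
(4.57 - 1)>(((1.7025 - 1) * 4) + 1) False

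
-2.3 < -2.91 False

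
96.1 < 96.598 True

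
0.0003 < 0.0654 True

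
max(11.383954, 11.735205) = 11.735205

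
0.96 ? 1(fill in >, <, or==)<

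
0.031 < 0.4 True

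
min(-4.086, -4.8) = -4.8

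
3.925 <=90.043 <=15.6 False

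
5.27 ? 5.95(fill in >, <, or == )<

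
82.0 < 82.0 False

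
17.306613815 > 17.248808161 True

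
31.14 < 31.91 True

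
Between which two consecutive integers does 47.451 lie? 47 and 48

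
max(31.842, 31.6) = 31.842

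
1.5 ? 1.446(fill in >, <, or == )>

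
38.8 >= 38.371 True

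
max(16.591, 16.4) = 16.591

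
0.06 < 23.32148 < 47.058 True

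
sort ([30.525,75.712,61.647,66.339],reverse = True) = [75.712,66.339,61.647,30.525]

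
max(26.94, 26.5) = 26.94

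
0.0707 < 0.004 False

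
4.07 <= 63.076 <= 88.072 True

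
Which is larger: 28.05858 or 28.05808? 28.05858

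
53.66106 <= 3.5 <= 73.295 False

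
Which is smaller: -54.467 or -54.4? -54.467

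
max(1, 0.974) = 1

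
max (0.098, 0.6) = 0.6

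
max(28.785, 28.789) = 28.789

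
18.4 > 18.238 True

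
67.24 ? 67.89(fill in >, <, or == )<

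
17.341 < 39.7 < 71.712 True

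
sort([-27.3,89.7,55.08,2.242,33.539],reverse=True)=[89.7,55.08,33.539,2.242,-27.3]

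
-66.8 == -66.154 False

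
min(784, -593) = -593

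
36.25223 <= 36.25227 True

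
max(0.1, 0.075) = 0.1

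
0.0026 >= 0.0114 False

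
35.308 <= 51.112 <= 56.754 True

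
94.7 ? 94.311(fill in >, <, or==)>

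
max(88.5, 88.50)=88.50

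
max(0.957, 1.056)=1.056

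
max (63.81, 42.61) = 63.81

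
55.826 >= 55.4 True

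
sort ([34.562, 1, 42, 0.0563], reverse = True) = [42, 34.562, 1, 0.0563]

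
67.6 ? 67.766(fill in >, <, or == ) <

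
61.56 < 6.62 False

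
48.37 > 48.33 True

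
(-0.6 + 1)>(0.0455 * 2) True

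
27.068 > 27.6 False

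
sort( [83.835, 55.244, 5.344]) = [5.344, 55.244, 83.835]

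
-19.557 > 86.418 False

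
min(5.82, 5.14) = 5.14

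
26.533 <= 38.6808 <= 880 True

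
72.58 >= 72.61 False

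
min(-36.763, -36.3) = -36.763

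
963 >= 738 True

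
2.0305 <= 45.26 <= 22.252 False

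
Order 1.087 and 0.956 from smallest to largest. 0.956, 1.087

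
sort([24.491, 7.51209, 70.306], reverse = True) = [70.306, 24.491, 7.51209]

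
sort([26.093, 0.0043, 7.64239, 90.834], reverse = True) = [90.834, 26.093, 7.64239, 0.0043]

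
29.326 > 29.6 False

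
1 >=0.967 True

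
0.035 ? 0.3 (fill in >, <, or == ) <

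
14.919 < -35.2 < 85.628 False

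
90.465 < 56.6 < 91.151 False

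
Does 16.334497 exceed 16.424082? No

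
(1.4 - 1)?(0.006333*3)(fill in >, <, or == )>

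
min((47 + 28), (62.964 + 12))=74.964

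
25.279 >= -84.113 True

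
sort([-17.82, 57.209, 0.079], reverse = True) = [57.209, 0.079, -17.82]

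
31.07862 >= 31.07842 True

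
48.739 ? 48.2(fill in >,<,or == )>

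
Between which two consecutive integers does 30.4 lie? 30 and 31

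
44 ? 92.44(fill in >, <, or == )<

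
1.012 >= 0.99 True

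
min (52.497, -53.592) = -53.592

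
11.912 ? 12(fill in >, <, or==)<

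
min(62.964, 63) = 62.964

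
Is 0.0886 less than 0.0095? No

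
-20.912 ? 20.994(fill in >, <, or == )<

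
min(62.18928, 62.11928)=62.11928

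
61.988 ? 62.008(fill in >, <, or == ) <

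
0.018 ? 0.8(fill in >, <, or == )<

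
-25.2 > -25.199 False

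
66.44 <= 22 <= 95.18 False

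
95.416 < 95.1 False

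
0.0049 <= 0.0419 True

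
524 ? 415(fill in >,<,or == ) >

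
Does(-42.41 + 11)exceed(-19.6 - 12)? Yes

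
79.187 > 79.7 False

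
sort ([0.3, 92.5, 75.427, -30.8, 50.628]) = [-30.8, 0.3, 50.628, 75.427, 92.5]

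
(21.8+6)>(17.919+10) False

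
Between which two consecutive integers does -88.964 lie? -89 and -88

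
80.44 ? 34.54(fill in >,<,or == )>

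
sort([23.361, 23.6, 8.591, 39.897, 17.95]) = [8.591, 17.95, 23.361, 23.6, 39.897]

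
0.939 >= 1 False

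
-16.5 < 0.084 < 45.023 True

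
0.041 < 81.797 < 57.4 False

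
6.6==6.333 False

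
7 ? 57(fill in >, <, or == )<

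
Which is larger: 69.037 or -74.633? 69.037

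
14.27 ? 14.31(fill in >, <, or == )<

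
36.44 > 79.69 False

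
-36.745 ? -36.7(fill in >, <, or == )<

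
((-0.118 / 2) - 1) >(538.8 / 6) False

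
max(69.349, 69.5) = 69.5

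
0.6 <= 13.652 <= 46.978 True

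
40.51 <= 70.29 True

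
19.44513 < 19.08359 False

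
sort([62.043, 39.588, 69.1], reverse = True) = [69.1, 62.043, 39.588]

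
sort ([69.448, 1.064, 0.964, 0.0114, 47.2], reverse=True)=[69.448, 47.2, 1.064, 0.964, 0.0114]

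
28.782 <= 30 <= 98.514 True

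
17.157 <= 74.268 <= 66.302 False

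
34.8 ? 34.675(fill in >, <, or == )>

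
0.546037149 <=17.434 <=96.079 True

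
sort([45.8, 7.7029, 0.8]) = [0.8, 7.7029, 45.8]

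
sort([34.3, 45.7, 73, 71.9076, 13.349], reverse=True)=[73, 71.9076, 45.7, 34.3, 13.349]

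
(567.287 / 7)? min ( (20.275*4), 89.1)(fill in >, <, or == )<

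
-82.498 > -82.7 True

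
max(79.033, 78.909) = 79.033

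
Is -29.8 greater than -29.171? No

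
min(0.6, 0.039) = 0.039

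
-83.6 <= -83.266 True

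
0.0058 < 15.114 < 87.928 True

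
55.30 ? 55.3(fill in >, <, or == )==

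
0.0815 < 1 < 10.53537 True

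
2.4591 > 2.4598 False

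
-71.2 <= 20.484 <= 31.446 True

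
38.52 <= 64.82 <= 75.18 True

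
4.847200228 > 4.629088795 True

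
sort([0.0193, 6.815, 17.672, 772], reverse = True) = [772, 17.672, 6.815, 0.0193]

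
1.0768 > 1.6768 False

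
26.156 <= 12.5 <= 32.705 False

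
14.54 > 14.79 False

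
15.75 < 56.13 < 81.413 True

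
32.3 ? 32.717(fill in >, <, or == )<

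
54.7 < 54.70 False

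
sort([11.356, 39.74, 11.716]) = [11.356, 11.716, 39.74]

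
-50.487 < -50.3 True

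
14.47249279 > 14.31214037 True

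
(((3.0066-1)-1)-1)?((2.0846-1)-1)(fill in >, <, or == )<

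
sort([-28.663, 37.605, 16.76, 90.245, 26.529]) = [-28.663, 16.76, 26.529, 37.605, 90.245]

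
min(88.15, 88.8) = 88.15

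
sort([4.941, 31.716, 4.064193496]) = [4.064193496, 4.941, 31.716]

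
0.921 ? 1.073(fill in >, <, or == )<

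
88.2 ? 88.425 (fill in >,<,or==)<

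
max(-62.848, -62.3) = -62.3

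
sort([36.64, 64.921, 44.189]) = [36.64, 44.189, 64.921]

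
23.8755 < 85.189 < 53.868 False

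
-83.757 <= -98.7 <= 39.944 False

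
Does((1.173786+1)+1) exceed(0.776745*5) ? No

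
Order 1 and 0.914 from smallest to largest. 0.914, 1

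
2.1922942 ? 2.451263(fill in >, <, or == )<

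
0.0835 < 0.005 False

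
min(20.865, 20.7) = 20.7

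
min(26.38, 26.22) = 26.22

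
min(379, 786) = 379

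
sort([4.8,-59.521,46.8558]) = [-59.521,4.8,46.8558]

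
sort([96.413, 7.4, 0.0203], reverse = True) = [96.413, 7.4, 0.0203]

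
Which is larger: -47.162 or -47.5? -47.162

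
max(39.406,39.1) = 39.406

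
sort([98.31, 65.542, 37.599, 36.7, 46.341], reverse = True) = [98.31, 65.542, 46.341, 37.599, 36.7]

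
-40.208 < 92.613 True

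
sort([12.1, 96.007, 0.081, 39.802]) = [0.081, 12.1, 39.802, 96.007]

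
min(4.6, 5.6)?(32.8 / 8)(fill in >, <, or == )>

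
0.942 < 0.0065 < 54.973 False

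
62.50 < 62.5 False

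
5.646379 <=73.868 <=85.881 True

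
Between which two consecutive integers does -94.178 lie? -95 and -94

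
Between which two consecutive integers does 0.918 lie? 0 and 1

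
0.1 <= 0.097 False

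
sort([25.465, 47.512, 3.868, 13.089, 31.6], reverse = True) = [47.512, 31.6, 25.465, 13.089, 3.868]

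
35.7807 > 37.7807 False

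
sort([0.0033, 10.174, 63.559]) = [0.0033, 10.174, 63.559]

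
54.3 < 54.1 False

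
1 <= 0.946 False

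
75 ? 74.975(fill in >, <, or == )>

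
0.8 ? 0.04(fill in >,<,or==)>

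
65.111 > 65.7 False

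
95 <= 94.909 False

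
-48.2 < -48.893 False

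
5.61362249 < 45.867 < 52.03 True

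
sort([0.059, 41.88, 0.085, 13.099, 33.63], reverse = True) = [41.88, 33.63, 13.099, 0.085, 0.059]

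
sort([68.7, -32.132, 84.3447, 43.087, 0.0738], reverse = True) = [84.3447, 68.7, 43.087, 0.0738, -32.132]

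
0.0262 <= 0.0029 False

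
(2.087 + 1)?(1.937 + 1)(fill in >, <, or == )>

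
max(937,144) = 937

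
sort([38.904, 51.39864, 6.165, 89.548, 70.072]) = [6.165, 38.904, 51.39864, 70.072, 89.548]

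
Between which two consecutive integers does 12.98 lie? 12 and 13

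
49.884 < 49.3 False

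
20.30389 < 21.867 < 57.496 True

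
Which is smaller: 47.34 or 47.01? 47.01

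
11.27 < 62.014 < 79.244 True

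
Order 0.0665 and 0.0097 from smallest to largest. 0.0097, 0.0665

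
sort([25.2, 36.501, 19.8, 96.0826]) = [19.8, 25.2, 36.501, 96.0826]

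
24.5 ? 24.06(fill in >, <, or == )>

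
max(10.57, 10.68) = 10.68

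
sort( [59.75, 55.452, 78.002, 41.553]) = [41.553, 55.452, 59.75, 78.002]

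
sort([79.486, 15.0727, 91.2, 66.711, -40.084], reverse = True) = [91.2, 79.486, 66.711, 15.0727, -40.084]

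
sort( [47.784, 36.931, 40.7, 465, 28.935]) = [28.935, 36.931, 40.7, 47.784, 465]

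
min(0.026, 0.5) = 0.026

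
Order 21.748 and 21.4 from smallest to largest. 21.4,21.748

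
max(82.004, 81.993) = 82.004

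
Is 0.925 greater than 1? No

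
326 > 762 False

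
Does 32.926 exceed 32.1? Yes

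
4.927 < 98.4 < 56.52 False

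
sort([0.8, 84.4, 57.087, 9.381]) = [0.8, 9.381, 57.087, 84.4]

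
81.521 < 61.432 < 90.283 False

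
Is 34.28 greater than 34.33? No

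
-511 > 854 False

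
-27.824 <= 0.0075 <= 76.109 True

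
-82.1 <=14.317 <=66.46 True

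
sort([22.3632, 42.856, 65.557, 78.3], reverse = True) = [78.3, 65.557, 42.856, 22.3632]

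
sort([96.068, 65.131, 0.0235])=[0.0235, 65.131, 96.068]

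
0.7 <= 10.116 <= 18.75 True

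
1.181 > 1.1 True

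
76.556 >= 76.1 True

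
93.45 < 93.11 False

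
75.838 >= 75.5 True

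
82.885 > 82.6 True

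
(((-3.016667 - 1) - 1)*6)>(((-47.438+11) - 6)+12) True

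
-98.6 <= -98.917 False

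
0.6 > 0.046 True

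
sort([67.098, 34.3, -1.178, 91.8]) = [-1.178, 34.3, 67.098, 91.8]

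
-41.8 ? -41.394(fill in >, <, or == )<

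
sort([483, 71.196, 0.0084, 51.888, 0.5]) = [0.0084, 0.5, 51.888, 71.196, 483]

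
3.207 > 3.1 True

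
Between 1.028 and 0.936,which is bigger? 1.028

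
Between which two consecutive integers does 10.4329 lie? 10 and 11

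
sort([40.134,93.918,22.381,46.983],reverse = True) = [93.918,46.983,40.134,22.381]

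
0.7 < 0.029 False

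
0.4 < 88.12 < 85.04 False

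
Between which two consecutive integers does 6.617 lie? 6 and 7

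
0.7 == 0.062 False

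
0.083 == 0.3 False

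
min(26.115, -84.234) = -84.234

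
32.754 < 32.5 False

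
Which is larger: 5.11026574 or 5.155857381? 5.155857381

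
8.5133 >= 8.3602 True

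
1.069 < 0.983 False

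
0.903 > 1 False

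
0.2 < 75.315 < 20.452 False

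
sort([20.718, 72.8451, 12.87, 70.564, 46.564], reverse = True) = [72.8451, 70.564, 46.564, 20.718, 12.87]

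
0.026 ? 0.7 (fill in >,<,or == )<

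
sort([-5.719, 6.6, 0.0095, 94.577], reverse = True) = [94.577, 6.6, 0.0095, -5.719]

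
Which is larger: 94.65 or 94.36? 94.65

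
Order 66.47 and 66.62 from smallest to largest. 66.47, 66.62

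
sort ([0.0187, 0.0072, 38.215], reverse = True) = [38.215, 0.0187, 0.0072]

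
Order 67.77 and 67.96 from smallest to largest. 67.77, 67.96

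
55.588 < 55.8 True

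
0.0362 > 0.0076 True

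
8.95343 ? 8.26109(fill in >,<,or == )>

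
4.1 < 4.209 True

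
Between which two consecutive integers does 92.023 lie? 92 and 93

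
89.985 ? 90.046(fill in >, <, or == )<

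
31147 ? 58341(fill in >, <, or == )<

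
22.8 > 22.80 False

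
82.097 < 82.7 True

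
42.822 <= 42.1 False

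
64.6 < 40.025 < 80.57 False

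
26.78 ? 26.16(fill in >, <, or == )>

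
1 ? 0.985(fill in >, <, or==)>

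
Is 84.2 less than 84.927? Yes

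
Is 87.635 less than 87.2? No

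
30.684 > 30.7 False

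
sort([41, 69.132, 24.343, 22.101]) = [22.101, 24.343, 41, 69.132]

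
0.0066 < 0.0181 True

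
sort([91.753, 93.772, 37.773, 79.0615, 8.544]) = [8.544, 37.773, 79.0615, 91.753, 93.772]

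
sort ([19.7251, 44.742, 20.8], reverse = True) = [44.742, 20.8, 19.7251]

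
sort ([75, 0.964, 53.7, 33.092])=[0.964, 33.092, 53.7, 75]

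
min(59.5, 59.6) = 59.5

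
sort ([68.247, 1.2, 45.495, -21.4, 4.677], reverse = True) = [68.247, 45.495, 4.677, 1.2, -21.4]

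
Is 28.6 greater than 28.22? Yes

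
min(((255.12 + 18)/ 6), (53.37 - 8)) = 45.37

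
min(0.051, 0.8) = 0.051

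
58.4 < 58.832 True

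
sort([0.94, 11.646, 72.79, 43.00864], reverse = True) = [72.79, 43.00864, 11.646, 0.94]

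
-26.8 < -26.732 True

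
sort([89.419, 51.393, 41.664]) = [41.664, 51.393, 89.419]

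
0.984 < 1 True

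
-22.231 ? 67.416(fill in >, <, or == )<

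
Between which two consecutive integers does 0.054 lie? 0 and 1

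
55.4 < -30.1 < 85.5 False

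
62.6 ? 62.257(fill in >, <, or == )>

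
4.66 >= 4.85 False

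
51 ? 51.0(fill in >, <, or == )==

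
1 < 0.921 False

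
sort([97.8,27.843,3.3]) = [3.3,27.843,97.8]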